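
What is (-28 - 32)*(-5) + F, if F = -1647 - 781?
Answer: -2128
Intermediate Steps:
F = -2428
(-28 - 32)*(-5) + F = (-28 - 32)*(-5) - 2428 = -60*(-5) - 2428 = 300 - 2428 = -2128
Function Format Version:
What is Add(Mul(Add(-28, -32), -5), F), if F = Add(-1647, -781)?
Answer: -2128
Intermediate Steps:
F = -2428
Add(Mul(Add(-28, -32), -5), F) = Add(Mul(Add(-28, -32), -5), -2428) = Add(Mul(-60, -5), -2428) = Add(300, -2428) = -2128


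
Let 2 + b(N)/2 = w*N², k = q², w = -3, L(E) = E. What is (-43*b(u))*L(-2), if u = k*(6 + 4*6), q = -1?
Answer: -464744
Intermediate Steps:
k = 1 (k = (-1)² = 1)
u = 30 (u = 1*(6 + 4*6) = 1*(6 + 24) = 1*30 = 30)
b(N) = -4 - 6*N² (b(N) = -4 + 2*(-3*N²) = -4 - 6*N²)
(-43*b(u))*L(-2) = -43*(-4 - 6*30²)*(-2) = -43*(-4 - 6*900)*(-2) = -43*(-4 - 5400)*(-2) = -43*(-5404)*(-2) = 232372*(-2) = -464744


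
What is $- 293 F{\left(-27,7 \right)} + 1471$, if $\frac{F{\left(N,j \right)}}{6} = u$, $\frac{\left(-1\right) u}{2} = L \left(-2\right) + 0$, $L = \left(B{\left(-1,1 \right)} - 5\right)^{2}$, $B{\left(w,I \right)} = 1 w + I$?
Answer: $-174329$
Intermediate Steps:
$B{\left(w,I \right)} = I + w$ ($B{\left(w,I \right)} = w + I = I + w$)
$L = 25$ ($L = \left(\left(1 - 1\right) - 5\right)^{2} = \left(0 - 5\right)^{2} = \left(-5\right)^{2} = 25$)
$u = 100$ ($u = - 2 \left(25 \left(-2\right) + 0\right) = - 2 \left(-50 + 0\right) = \left(-2\right) \left(-50\right) = 100$)
$F{\left(N,j \right)} = 600$ ($F{\left(N,j \right)} = 6 \cdot 100 = 600$)
$- 293 F{\left(-27,7 \right)} + 1471 = \left(-293\right) 600 + 1471 = -175800 + 1471 = -174329$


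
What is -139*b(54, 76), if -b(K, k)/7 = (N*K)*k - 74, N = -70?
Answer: -279595442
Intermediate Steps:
b(K, k) = 518 + 490*K*k (b(K, k) = -7*((-70*K)*k - 74) = -7*(-70*K*k - 74) = -7*(-74 - 70*K*k) = 518 + 490*K*k)
-139*b(54, 76) = -139*(518 + 490*54*76) = -139*(518 + 2010960) = -139*2011478 = -279595442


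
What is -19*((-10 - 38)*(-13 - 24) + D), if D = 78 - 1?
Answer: -35207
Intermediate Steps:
D = 77
-19*((-10 - 38)*(-13 - 24) + D) = -19*((-10 - 38)*(-13 - 24) + 77) = -19*(-48*(-37) + 77) = -19*(1776 + 77) = -19*1853 = -35207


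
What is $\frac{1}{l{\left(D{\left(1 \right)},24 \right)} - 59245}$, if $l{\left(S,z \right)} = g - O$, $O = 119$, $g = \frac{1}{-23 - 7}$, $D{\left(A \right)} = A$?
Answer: $- \frac{30}{1780921} \approx -1.6845 \cdot 10^{-5}$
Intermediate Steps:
$g = - \frac{1}{30}$ ($g = \frac{1}{-30} = - \frac{1}{30} \approx -0.033333$)
$l{\left(S,z \right)} = - \frac{3571}{30}$ ($l{\left(S,z \right)} = - \frac{1}{30} - 119 = - \frac{3571}{30}$)
$\frac{1}{l{\left(D{\left(1 \right)},24 \right)} - 59245} = \frac{1}{- \frac{3571}{30} - 59245} = \frac{1}{- \frac{1780921}{30}} = - \frac{30}{1780921}$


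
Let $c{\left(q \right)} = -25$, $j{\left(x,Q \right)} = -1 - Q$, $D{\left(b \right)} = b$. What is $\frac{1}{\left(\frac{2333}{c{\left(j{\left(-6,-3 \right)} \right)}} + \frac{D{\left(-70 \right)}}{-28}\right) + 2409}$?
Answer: $\frac{50}{115909} \approx 0.00043137$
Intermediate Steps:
$\frac{1}{\left(\frac{2333}{c{\left(j{\left(-6,-3 \right)} \right)}} + \frac{D{\left(-70 \right)}}{-28}\right) + 2409} = \frac{1}{\left(\frac{2333}{-25} - \frac{70}{-28}\right) + 2409} = \frac{1}{\left(2333 \left(- \frac{1}{25}\right) - - \frac{5}{2}\right) + 2409} = \frac{1}{\left(- \frac{2333}{25} + \frac{5}{2}\right) + 2409} = \frac{1}{- \frac{4541}{50} + 2409} = \frac{1}{\frac{115909}{50}} = \frac{50}{115909}$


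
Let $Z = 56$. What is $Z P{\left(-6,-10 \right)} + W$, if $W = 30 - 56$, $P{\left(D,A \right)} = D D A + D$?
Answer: $-20522$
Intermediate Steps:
$P{\left(D,A \right)} = D + A D^{2}$ ($P{\left(D,A \right)} = D^{2} A + D = A D^{2} + D = D + A D^{2}$)
$W = -26$
$Z P{\left(-6,-10 \right)} + W = 56 \left(- 6 \left(1 - -60\right)\right) - 26 = 56 \left(- 6 \left(1 + 60\right)\right) - 26 = 56 \left(\left(-6\right) 61\right) - 26 = 56 \left(-366\right) - 26 = -20496 - 26 = -20522$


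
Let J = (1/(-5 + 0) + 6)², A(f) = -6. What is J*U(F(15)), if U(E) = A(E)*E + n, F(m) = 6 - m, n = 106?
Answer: 26912/5 ≈ 5382.4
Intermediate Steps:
U(E) = 106 - 6*E (U(E) = -6*E + 106 = 106 - 6*E)
J = 841/25 (J = (1/(-5) + 6)² = (-⅕ + 6)² = (29/5)² = 841/25 ≈ 33.640)
J*U(F(15)) = 841*(106 - 6*(6 - 1*15))/25 = 841*(106 - 6*(6 - 15))/25 = 841*(106 - 6*(-9))/25 = 841*(106 + 54)/25 = (841/25)*160 = 26912/5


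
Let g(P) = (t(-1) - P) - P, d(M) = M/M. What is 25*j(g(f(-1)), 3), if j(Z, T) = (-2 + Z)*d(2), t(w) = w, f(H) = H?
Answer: -25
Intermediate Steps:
d(M) = 1
g(P) = -1 - 2*P (g(P) = (-1 - P) - P = -1 - 2*P)
j(Z, T) = -2 + Z (j(Z, T) = (-2 + Z)*1 = -2 + Z)
25*j(g(f(-1)), 3) = 25*(-2 + (-1 - 2*(-1))) = 25*(-2 + (-1 + 2)) = 25*(-2 + 1) = 25*(-1) = -25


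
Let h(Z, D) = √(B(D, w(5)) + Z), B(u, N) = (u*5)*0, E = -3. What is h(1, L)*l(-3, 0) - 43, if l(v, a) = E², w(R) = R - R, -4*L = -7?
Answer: -34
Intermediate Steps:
L = 7/4 (L = -¼*(-7) = 7/4 ≈ 1.7500)
w(R) = 0
B(u, N) = 0 (B(u, N) = (5*u)*0 = 0)
l(v, a) = 9 (l(v, a) = (-3)² = 9)
h(Z, D) = √Z (h(Z, D) = √(0 + Z) = √Z)
h(1, L)*l(-3, 0) - 43 = √1*9 - 43 = 1*9 - 43 = 9 - 43 = -34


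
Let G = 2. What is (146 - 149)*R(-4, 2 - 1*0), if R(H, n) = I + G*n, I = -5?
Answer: 3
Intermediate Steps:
R(H, n) = -5 + 2*n
(146 - 149)*R(-4, 2 - 1*0) = (146 - 149)*(-5 + 2*(2 - 1*0)) = -3*(-5 + 2*(2 + 0)) = -3*(-5 + 2*2) = -3*(-5 + 4) = -3*(-1) = 3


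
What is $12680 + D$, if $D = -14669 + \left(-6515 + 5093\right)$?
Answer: $-3411$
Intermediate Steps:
$D = -16091$ ($D = -14669 - 1422 = -16091$)
$12680 + D = 12680 - 16091 = -3411$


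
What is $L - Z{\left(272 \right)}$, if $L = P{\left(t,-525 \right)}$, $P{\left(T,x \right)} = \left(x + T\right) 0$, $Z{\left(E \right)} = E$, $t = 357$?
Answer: $-272$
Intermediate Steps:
$P{\left(T,x \right)} = 0$ ($P{\left(T,x \right)} = \left(T + x\right) 0 = 0$)
$L = 0$
$L - Z{\left(272 \right)} = 0 - 272 = -272$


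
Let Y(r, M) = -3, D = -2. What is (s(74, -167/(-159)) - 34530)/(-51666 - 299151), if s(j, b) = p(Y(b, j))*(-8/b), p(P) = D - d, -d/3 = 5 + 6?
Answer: 1935314/19528813 ≈ 0.099100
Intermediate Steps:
d = -33 (d = -3*(5 + 6) = -3*11 = -33)
p(P) = 31 (p(P) = -2 - 1*(-33) = -2 + 33 = 31)
s(j, b) = -248/b (s(j, b) = 31*(-8/b) = -248/b)
(s(74, -167/(-159)) - 34530)/(-51666 - 299151) = (-248/((-167/(-159))) - 34530)/(-51666 - 299151) = (-248/((-167*(-1/159))) - 34530)/(-350817) = (-248/167/159 - 34530)*(-1/350817) = (-248*159/167 - 34530)*(-1/350817) = (-39432/167 - 34530)*(-1/350817) = -5805942/167*(-1/350817) = 1935314/19528813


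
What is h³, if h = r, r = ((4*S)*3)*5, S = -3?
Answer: -5832000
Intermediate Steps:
r = -180 (r = ((4*(-3))*3)*5 = -12*3*5 = -36*5 = -180)
h = -180
h³ = (-180)³ = -5832000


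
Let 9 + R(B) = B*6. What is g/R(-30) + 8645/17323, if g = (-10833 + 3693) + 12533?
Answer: -91789034/3274047 ≈ -28.035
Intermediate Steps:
R(B) = -9 + 6*B (R(B) = -9 + B*6 = -9 + 6*B)
g = 5393 (g = -7140 + 12533 = 5393)
g/R(-30) + 8645/17323 = 5393/(-9 + 6*(-30)) + 8645/17323 = 5393/(-9 - 180) + 8645*(1/17323) = 5393/(-189) + 8645/17323 = 5393*(-1/189) + 8645/17323 = -5393/189 + 8645/17323 = -91789034/3274047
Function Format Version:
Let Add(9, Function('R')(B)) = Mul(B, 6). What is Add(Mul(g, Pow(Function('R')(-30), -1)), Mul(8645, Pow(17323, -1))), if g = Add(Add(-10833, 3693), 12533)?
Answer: Rational(-91789034, 3274047) ≈ -28.035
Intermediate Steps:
Function('R')(B) = Add(-9, Mul(6, B)) (Function('R')(B) = Add(-9, Mul(B, 6)) = Add(-9, Mul(6, B)))
g = 5393 (g = Add(-7140, 12533) = 5393)
Add(Mul(g, Pow(Function('R')(-30), -1)), Mul(8645, Pow(17323, -1))) = Add(Mul(5393, Pow(Add(-9, Mul(6, -30)), -1)), Mul(8645, Pow(17323, -1))) = Add(Mul(5393, Pow(Add(-9, -180), -1)), Mul(8645, Rational(1, 17323))) = Add(Mul(5393, Pow(-189, -1)), Rational(8645, 17323)) = Add(Mul(5393, Rational(-1, 189)), Rational(8645, 17323)) = Add(Rational(-5393, 189), Rational(8645, 17323)) = Rational(-91789034, 3274047)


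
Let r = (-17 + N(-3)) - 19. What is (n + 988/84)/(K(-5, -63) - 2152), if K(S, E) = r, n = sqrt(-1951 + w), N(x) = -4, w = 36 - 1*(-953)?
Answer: -247/46032 - I*sqrt(962)/2192 ≈ -0.0053658 - 0.01415*I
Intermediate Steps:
w = 989 (w = 36 + 953 = 989)
n = I*sqrt(962) (n = sqrt(-1951 + 989) = sqrt(-962) = I*sqrt(962) ≈ 31.016*I)
r = -40 (r = (-17 - 4) - 19 = -21 - 19 = -40)
K(S, E) = -40
(n + 988/84)/(K(-5, -63) - 2152) = (I*sqrt(962) + 988/84)/(-40 - 2152) = (I*sqrt(962) + 988*(1/84))/(-2192) = (I*sqrt(962) + 247/21)*(-1/2192) = (247/21 + I*sqrt(962))*(-1/2192) = -247/46032 - I*sqrt(962)/2192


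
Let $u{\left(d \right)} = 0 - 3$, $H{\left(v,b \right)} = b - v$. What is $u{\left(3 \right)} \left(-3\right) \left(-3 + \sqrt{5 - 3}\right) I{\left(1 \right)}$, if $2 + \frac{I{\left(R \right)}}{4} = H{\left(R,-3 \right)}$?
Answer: $648 - 216 \sqrt{2} \approx 342.53$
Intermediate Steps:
$I{\left(R \right)} = -20 - 4 R$ ($I{\left(R \right)} = -8 + 4 \left(-3 - R\right) = -8 - \left(12 + 4 R\right) = -20 - 4 R$)
$u{\left(d \right)} = -3$
$u{\left(3 \right)} \left(-3\right) \left(-3 + \sqrt{5 - 3}\right) I{\left(1 \right)} = \left(-3\right) \left(-3\right) \left(-3 + \sqrt{5 - 3}\right) \left(-20 - 4\right) = 9 \left(-3 + \sqrt{2}\right) \left(-20 - 4\right) = 9 \left(-3 + \sqrt{2}\right) \left(-24\right) = 9 \left(72 - 24 \sqrt{2}\right) = 648 - 216 \sqrt{2}$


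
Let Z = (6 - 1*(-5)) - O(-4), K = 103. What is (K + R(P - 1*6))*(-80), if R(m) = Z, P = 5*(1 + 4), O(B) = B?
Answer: -9440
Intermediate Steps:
P = 25 (P = 5*5 = 25)
Z = 15 (Z = (6 - 1*(-5)) - 1*(-4) = (6 + 5) + 4 = 11 + 4 = 15)
R(m) = 15
(K + R(P - 1*6))*(-80) = (103 + 15)*(-80) = 118*(-80) = -9440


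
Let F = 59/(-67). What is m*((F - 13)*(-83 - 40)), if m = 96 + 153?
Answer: 28483110/67 ≈ 4.2512e+5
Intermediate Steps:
F = -59/67 (F = 59*(-1/67) = -59/67 ≈ -0.88060)
m = 249
m*((F - 13)*(-83 - 40)) = 249*((-59/67 - 13)*(-83 - 40)) = 249*(-930/67*(-123)) = 249*(114390/67) = 28483110/67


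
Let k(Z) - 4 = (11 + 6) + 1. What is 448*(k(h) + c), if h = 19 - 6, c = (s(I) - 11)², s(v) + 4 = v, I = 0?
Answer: 110656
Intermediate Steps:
s(v) = -4 + v
c = 225 (c = ((-4 + 0) - 11)² = (-4 - 11)² = (-15)² = 225)
h = 13
k(Z) = 22 (k(Z) = 4 + ((11 + 6) + 1) = 4 + (17 + 1) = 4 + 18 = 22)
448*(k(h) + c) = 448*(22 + 225) = 448*247 = 110656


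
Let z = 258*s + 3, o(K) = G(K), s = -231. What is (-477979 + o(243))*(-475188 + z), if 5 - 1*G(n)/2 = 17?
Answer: 255627878349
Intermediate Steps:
G(n) = -24 (G(n) = 10 - 2*17 = 10 - 34 = -24)
o(K) = -24
z = -59595 (z = 258*(-231) + 3 = -59598 + 3 = -59595)
(-477979 + o(243))*(-475188 + z) = (-477979 - 24)*(-475188 - 59595) = -478003*(-534783) = 255627878349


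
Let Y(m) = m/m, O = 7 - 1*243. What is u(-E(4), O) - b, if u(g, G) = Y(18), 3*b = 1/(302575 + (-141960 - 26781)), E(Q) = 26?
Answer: 401501/401502 ≈ 1.0000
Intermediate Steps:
O = -236 (O = 7 - 243 = -236)
Y(m) = 1
b = 1/401502 (b = 1/(3*(302575 + (-141960 - 26781))) = 1/(3*(302575 - 168741)) = (⅓)/133834 = (⅓)*(1/133834) = 1/401502 ≈ 2.4906e-6)
u(g, G) = 1
u(-E(4), O) - b = 1 - 1*1/401502 = 1 - 1/401502 = 401501/401502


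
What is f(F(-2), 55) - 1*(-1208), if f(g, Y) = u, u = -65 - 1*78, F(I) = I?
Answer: 1065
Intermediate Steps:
u = -143 (u = -65 - 78 = -143)
f(g, Y) = -143
f(F(-2), 55) - 1*(-1208) = -143 - 1*(-1208) = -143 + 1208 = 1065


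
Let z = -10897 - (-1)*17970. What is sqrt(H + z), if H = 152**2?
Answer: 3*sqrt(3353) ≈ 173.72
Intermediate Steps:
H = 23104
z = 7073 (z = -10897 - 1*(-17970) = -10897 + 17970 = 7073)
sqrt(H + z) = sqrt(23104 + 7073) = sqrt(30177) = 3*sqrt(3353)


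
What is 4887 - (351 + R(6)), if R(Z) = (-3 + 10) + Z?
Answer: 4523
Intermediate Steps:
R(Z) = 7 + Z
4887 - (351 + R(6)) = 4887 - (351 + (7 + 6)) = 4887 - (351 + 13) = 4887 - 1*364 = 4887 - 364 = 4523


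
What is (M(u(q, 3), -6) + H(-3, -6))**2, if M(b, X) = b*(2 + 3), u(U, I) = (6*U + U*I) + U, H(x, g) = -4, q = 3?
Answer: 21316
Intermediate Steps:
u(U, I) = 7*U + I*U (u(U, I) = (6*U + I*U) + U = 7*U + I*U)
M(b, X) = 5*b (M(b, X) = b*5 = 5*b)
(M(u(q, 3), -6) + H(-3, -6))**2 = (5*(3*(7 + 3)) - 4)**2 = (5*(3*10) - 4)**2 = (5*30 - 4)**2 = (150 - 4)**2 = 146**2 = 21316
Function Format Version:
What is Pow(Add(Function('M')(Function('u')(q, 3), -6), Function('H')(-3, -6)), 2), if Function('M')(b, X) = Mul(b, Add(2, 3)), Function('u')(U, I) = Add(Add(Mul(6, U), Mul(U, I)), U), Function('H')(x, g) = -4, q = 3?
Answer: 21316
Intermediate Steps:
Function('u')(U, I) = Add(Mul(7, U), Mul(I, U)) (Function('u')(U, I) = Add(Add(Mul(6, U), Mul(I, U)), U) = Add(Mul(7, U), Mul(I, U)))
Function('M')(b, X) = Mul(5, b) (Function('M')(b, X) = Mul(b, 5) = Mul(5, b))
Pow(Add(Function('M')(Function('u')(q, 3), -6), Function('H')(-3, -6)), 2) = Pow(Add(Mul(5, Mul(3, Add(7, 3))), -4), 2) = Pow(Add(Mul(5, Mul(3, 10)), -4), 2) = Pow(Add(Mul(5, 30), -4), 2) = Pow(Add(150, -4), 2) = Pow(146, 2) = 21316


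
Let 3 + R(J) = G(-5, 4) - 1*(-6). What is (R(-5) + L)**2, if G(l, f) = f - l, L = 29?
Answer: 1681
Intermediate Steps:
R(J) = 12 (R(J) = -3 + ((4 - 1*(-5)) - 1*(-6)) = -3 + ((4 + 5) + 6) = -3 + (9 + 6) = -3 + 15 = 12)
(R(-5) + L)**2 = (12 + 29)**2 = 41**2 = 1681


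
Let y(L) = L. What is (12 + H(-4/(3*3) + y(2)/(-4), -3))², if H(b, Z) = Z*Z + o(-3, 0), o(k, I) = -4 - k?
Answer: 400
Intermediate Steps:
H(b, Z) = -1 + Z² (H(b, Z) = Z*Z + (-4 - 1*(-3)) = Z² + (-4 + 3) = Z² - 1 = -1 + Z²)
(12 + H(-4/(3*3) + y(2)/(-4), -3))² = (12 + (-1 + (-3)²))² = (12 + (-1 + 9))² = (12 + 8)² = 20² = 400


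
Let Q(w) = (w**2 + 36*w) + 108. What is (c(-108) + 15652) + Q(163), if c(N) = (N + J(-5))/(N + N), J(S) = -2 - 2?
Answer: 1301333/27 ≈ 48198.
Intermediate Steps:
Q(w) = 108 + w**2 + 36*w
J(S) = -4
c(N) = (-4 + N)/(2*N) (c(N) = (N - 4)/(N + N) = (-4 + N)/((2*N)) = (-4 + N)*(1/(2*N)) = (-4 + N)/(2*N))
(c(-108) + 15652) + Q(163) = ((1/2)*(-4 - 108)/(-108) + 15652) + (108 + 163**2 + 36*163) = ((1/2)*(-1/108)*(-112) + 15652) + (108 + 26569 + 5868) = (14/27 + 15652) + 32545 = 422618/27 + 32545 = 1301333/27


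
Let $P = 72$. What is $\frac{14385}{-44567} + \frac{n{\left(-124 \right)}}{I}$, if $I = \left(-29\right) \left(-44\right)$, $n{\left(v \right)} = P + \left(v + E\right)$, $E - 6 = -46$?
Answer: $- \frac{5613856}{14216873} \approx -0.39487$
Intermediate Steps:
$E = -40$ ($E = 6 - 46 = -40$)
$n{\left(v \right)} = 32 + v$ ($n{\left(v \right)} = 72 + \left(v - 40\right) = 72 + \left(-40 + v\right) = 32 + v$)
$I = 1276$
$\frac{14385}{-44567} + \frac{n{\left(-124 \right)}}{I} = \frac{14385}{-44567} + \frac{32 - 124}{1276} = 14385 \left(- \frac{1}{44567}\right) - \frac{23}{319} = - \frac{14385}{44567} - \frac{23}{319} = - \frac{5613856}{14216873}$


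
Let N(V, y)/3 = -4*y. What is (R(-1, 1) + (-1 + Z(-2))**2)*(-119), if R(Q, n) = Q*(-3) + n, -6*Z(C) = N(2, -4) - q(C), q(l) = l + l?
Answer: -104363/9 ≈ -11596.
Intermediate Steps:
q(l) = 2*l
N(V, y) = -12*y (N(V, y) = 3*(-4*y) = -12*y)
Z(C) = -8 + C/3 (Z(C) = -(-12*(-4) - 2*C)/6 = -(48 - 2*C)/6 = -8 + C/3)
R(Q, n) = n - 3*Q (R(Q, n) = -3*Q + n = n - 3*Q)
(R(-1, 1) + (-1 + Z(-2))**2)*(-119) = ((1 - 3*(-1)) + (-1 + (-8 + (1/3)*(-2)))**2)*(-119) = ((1 + 3) + (-1 + (-8 - 2/3))**2)*(-119) = (4 + (-1 - 26/3)**2)*(-119) = (4 + (-29/3)**2)*(-119) = (4 + 841/9)*(-119) = (877/9)*(-119) = -104363/9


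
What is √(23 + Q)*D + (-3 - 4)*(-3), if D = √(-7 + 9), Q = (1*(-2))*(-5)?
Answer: 21 + √66 ≈ 29.124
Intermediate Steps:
Q = 10 (Q = -2*(-5) = 10)
D = √2 ≈ 1.4142
√(23 + Q)*D + (-3 - 4)*(-3) = √(23 + 10)*√2 + (-3 - 4)*(-3) = √33*√2 - 7*(-3) = √66 + 21 = 21 + √66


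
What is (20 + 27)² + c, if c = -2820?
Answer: -611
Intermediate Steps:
(20 + 27)² + c = (20 + 27)² - 2820 = 47² - 2820 = 2209 - 2820 = -611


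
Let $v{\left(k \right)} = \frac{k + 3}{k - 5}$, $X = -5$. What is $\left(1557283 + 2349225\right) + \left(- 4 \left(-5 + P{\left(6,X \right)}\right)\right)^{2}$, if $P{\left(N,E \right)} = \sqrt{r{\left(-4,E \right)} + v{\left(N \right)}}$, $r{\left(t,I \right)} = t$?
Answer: $3906988 - 160 \sqrt{5} \approx 3.9066 \cdot 10^{6}$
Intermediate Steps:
$v{\left(k \right)} = \frac{3 + k}{-5 + k}$
$P{\left(N,E \right)} = \sqrt{-4 + \frac{3 + N}{-5 + N}}$
$\left(1557283 + 2349225\right) + \left(- 4 \left(-5 + P{\left(6,X \right)}\right)\right)^{2} = \left(1557283 + 2349225\right) + \left(- 4 \left(-5 + \sqrt{\frac{23 - 18}{-5 + 6}}\right)\right)^{2} = 3906508 + \left(- 4 \left(-5 + \sqrt{\frac{23 - 18}{1}}\right)\right)^{2} = 3906508 + \left(- 4 \left(-5 + \sqrt{1 \cdot 5}\right)\right)^{2} = 3906508 + \left(- 4 \left(-5 + \sqrt{5}\right)\right)^{2} = 3906508 + \left(20 - 4 \sqrt{5}\right)^{2}$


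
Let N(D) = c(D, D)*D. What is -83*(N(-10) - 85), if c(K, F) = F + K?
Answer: -9545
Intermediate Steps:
N(D) = 2*D² (N(D) = (D + D)*D = (2*D)*D = 2*D²)
-83*(N(-10) - 85) = -83*(2*(-10)² - 85) = -83*(2*100 - 85) = -83*(200 - 85) = -83*115 = -9545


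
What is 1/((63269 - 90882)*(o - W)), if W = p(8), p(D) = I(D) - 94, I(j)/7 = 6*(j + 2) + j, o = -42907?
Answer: 1/1195339157 ≈ 8.3658e-10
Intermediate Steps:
I(j) = 84 + 49*j (I(j) = 7*(6*(j + 2) + j) = 7*(6*(2 + j) + j) = 7*((12 + 6*j) + j) = 7*(12 + 7*j) = 84 + 49*j)
p(D) = -10 + 49*D (p(D) = (84 + 49*D) - 94 = -10 + 49*D)
W = 382 (W = -10 + 49*8 = -10 + 392 = 382)
1/((63269 - 90882)*(o - W)) = 1/((63269 - 90882)*(-42907 - 1*382)) = 1/((-27613)*(-42907 - 382)) = -1/27613/(-43289) = -1/27613*(-1/43289) = 1/1195339157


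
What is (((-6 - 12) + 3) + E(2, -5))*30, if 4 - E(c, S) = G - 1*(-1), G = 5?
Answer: -510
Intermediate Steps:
E(c, S) = -2 (E(c, S) = 4 - (5 - 1*(-1)) = 4 - (5 + 1) = 4 - 1*6 = 4 - 6 = -2)
(((-6 - 12) + 3) + E(2, -5))*30 = (((-6 - 12) + 3) - 2)*30 = ((-18 + 3) - 2)*30 = (-15 - 2)*30 = -17*30 = -510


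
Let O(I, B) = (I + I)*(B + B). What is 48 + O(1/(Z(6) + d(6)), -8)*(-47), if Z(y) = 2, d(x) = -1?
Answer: 1552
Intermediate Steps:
O(I, B) = 4*B*I (O(I, B) = (2*I)*(2*B) = 4*B*I)
48 + O(1/(Z(6) + d(6)), -8)*(-47) = 48 + (4*(-8)/(2 - 1))*(-47) = 48 + (4*(-8)/1)*(-47) = 48 + (4*(-8)*1)*(-47) = 48 - 32*(-47) = 48 + 1504 = 1552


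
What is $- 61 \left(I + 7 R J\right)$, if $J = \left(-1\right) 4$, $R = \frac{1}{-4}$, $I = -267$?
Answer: $15860$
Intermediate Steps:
$R = - \frac{1}{4} \approx -0.25$
$J = -4$
$- 61 \left(I + 7 R J\right) = - 61 \left(-267 + 7 \left(- \frac{1}{4}\right) \left(-4\right)\right) = - 61 \left(-267 - -7\right) = - 61 \left(-267 + 7\right) = \left(-61\right) \left(-260\right) = 15860$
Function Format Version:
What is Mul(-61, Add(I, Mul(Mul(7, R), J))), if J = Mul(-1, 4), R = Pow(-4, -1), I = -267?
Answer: 15860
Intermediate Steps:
R = Rational(-1, 4) ≈ -0.25000
J = -4
Mul(-61, Add(I, Mul(Mul(7, R), J))) = Mul(-61, Add(-267, Mul(Mul(7, Rational(-1, 4)), -4))) = Mul(-61, Add(-267, Mul(Rational(-7, 4), -4))) = Mul(-61, Add(-267, 7)) = Mul(-61, -260) = 15860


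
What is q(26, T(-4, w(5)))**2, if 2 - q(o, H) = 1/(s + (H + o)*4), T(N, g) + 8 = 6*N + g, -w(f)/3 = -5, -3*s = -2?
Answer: 47089/12100 ≈ 3.8917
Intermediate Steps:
s = 2/3 (s = -1/3*(-2) = 2/3 ≈ 0.66667)
w(f) = 15 (w(f) = -3*(-5) = 15)
T(N, g) = -8 + g + 6*N (T(N, g) = -8 + (6*N + g) = -8 + (g + 6*N) = -8 + g + 6*N)
q(o, H) = 2 - 1/(2/3 + 4*H + 4*o) (q(o, H) = 2 - 1/(2/3 + (H + o)*4) = 2 - 1/(2/3 + (4*H + 4*o)) = 2 - 1/(2/3 + 4*H + 4*o))
q(26, T(-4, w(5)))**2 = ((1 + 24*(-8 + 15 + 6*(-4)) + 24*26)/(2*(1 + 6*(-8 + 15 + 6*(-4)) + 6*26)))**2 = ((1 + 24*(-8 + 15 - 24) + 624)/(2*(1 + 6*(-8 + 15 - 24) + 156)))**2 = ((1 + 24*(-17) + 624)/(2*(1 + 6*(-17) + 156)))**2 = ((1 - 408 + 624)/(2*(1 - 102 + 156)))**2 = ((1/2)*217/55)**2 = ((1/2)*(1/55)*217)**2 = (217/110)**2 = 47089/12100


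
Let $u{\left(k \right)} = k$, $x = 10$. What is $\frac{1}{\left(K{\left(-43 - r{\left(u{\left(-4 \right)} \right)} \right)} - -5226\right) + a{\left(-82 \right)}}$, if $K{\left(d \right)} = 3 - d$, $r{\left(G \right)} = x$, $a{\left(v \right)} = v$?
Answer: $\frac{1}{5200} \approx 0.00019231$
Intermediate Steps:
$r{\left(G \right)} = 10$
$\frac{1}{\left(K{\left(-43 - r{\left(u{\left(-4 \right)} \right)} \right)} - -5226\right) + a{\left(-82 \right)}} = \frac{1}{\left(\left(3 - \left(-43 - 10\right)\right) - -5226\right) - 82} = \frac{1}{\left(\left(3 - \left(-43 - 10\right)\right) + 5226\right) - 82} = \frac{1}{\left(\left(3 - -53\right) + 5226\right) - 82} = \frac{1}{\left(\left(3 + 53\right) + 5226\right) - 82} = \frac{1}{\left(56 + 5226\right) - 82} = \frac{1}{5282 - 82} = \frac{1}{5200}$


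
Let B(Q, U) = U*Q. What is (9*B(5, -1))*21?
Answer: -945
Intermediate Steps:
B(Q, U) = Q*U
(9*B(5, -1))*21 = (9*(5*(-1)))*21 = (9*(-5))*21 = -45*21 = -945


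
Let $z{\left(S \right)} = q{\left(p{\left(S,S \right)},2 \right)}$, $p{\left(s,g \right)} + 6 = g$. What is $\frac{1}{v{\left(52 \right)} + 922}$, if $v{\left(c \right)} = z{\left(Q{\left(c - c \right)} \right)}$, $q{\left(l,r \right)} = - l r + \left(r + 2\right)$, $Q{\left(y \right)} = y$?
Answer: $\frac{1}{938} \approx 0.0010661$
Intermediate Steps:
$p{\left(s,g \right)} = -6 + g$
$q{\left(l,r \right)} = 2 + r - l r$ ($q{\left(l,r \right)} = - l r + \left(2 + r\right) = 2 + r - l r$)
$z{\left(S \right)} = 16 - 2 S$ ($z{\left(S \right)} = 2 + 2 - \left(-6 + S\right) 2 = 2 + 2 - \left(-12 + 2 S\right) = 16 - 2 S$)
$v{\left(c \right)} = 16$ ($v{\left(c \right)} = 16 - 2 \left(c - c\right) = 16 - 0 = 16 + 0 = 16$)
$\frac{1}{v{\left(52 \right)} + 922} = \frac{1}{16 + 922} = \frac{1}{938}$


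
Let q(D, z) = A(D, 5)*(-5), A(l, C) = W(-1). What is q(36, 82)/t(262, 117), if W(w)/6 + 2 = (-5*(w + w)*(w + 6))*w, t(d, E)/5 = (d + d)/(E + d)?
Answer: 29562/131 ≈ 225.66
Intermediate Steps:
t(d, E) = 10*d/(E + d) (t(d, E) = 5*((d + d)/(E + d)) = 5*((2*d)/(E + d)) = 5*(2*d/(E + d)) = 10*d/(E + d))
W(w) = -12 - 60*w²*(6 + w) (W(w) = -12 + 6*((-5*(w + w)*(w + 6))*w) = -12 + 6*((-5*2*w*(6 + w))*w) = -12 + 6*((-10*w*(6 + w))*w) = -12 + 6*(-10*w²*(6 + w)) = -12 - 60*w²*(6 + w))
A(l, C) = -312 (A(l, C) = -12 - 360*(-1)² - 60*(-1)³ = -12 - 360*1 - 60*(-1) = -12 - 360 + 60 = -312)
q(D, z) = 1560 (q(D, z) = -312*(-5) = 1560)
q(36, 82)/t(262, 117) = 1560/((10*262/(117 + 262))) = 1560/((10*262/379)) = 1560/((10*262*(1/379))) = 1560/(2620/379) = 1560*(379/2620) = 29562/131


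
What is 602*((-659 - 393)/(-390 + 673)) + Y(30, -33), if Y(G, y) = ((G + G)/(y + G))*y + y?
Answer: -455863/283 ≈ -1610.8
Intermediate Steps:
Y(G, y) = y + 2*G*y/(G + y) (Y(G, y) = ((2*G)/(G + y))*y + y = (2*G/(G + y))*y + y = 2*G*y/(G + y) + y = y + 2*G*y/(G + y))
602*((-659 - 393)/(-390 + 673)) + Y(30, -33) = 602*((-659 - 393)/(-390 + 673)) - 33*(-33 + 3*30)/(30 - 33) = 602*(-1052/283) - 33*(-33 + 90)/(-3) = 602*(-1052*1/283) - 33*(-⅓)*57 = 602*(-1052/283) + 627 = -633304/283 + 627 = -455863/283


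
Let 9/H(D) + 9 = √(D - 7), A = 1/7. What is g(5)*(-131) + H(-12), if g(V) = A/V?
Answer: -3187/700 - 9*I*√19/100 ≈ -4.5529 - 0.3923*I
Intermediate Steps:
A = ⅐ ≈ 0.14286
g(V) = 1/(7*V)
H(D) = 9/(-9 + √(-7 + D)) (H(D) = 9/(-9 + √(D - 7)) = 9/(-9 + √(-7 + D)))
g(5)*(-131) + H(-12) = ((⅐)/5)*(-131) + 9/(-9 + √(-7 - 12)) = ((⅐)*(⅕))*(-131) + 9/(-9 + √(-19)) = (1/35)*(-131) + 9/(-9 + I*√19) = -131/35 + 9/(-9 + I*√19)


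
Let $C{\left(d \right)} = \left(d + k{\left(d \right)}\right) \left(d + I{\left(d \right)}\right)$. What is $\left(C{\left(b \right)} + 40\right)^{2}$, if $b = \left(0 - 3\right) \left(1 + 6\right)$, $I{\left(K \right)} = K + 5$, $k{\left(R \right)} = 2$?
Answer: $552049$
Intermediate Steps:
$I{\left(K \right)} = 5 + K$
$b = -21$ ($b = \left(-3\right) 7 = -21$)
$C{\left(d \right)} = \left(2 + d\right) \left(5 + 2 d\right)$ ($C{\left(d \right)} = \left(d + 2\right) \left(d + \left(5 + d\right)\right) = \left(2 + d\right) \left(5 + 2 d\right)$)
$\left(C{\left(b \right)} + 40\right)^{2} = \left(\left(10 + 2 \left(-21\right)^{2} + 9 \left(-21\right)\right) + 40\right)^{2} = \left(\left(10 + 2 \cdot 441 - 189\right) + 40\right)^{2} = \left(\left(10 + 882 - 189\right) + 40\right)^{2} = \left(703 + 40\right)^{2} = 743^{2} = 552049$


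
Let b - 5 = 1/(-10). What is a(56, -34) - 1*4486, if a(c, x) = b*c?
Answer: -21058/5 ≈ -4211.6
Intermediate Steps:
b = 49/10 (b = 5 + 1/(-10) = 5 - ⅒ = 49/10 ≈ 4.9000)
a(c, x) = 49*c/10
a(56, -34) - 1*4486 = (49/10)*56 - 1*4486 = 1372/5 - 4486 = -21058/5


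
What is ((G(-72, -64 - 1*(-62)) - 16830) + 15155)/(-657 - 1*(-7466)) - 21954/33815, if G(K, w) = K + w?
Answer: -18966111/20931485 ≈ -0.90610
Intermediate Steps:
((G(-72, -64 - 1*(-62)) - 16830) + 15155)/(-657 - 1*(-7466)) - 21954/33815 = (((-72 + (-64 - 1*(-62))) - 16830) + 15155)/(-657 - 1*(-7466)) - 21954/33815 = (((-72 + (-64 + 62)) - 16830) + 15155)/(-657 + 7466) - 21954*1/33815 = (((-72 - 2) - 16830) + 15155)/6809 - 21954/33815 = ((-74 - 16830) + 15155)*(1/6809) - 21954/33815 = (-16904 + 15155)*(1/6809) - 21954/33815 = -1749*1/6809 - 21954/33815 = -159/619 - 21954/33815 = -18966111/20931485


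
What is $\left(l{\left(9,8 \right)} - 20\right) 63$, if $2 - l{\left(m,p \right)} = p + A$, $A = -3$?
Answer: $-1449$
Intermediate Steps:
$l{\left(m,p \right)} = 5 - p$ ($l{\left(m,p \right)} = 2 - \left(p - 3\right) = 2 - \left(-3 + p\right) = 5 - p$)
$\left(l{\left(9,8 \right)} - 20\right) 63 = \left(\left(5 - 8\right) - 20\right) 63 = \left(-3 - 20\right) 63 = \left(-23\right) 63 = -1449$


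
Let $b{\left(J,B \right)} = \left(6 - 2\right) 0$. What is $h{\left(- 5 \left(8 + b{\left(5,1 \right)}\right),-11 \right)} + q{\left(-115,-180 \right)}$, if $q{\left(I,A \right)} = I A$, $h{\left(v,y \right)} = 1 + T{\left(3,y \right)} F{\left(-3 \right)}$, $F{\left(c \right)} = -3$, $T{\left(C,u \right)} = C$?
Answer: $20692$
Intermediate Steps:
$b{\left(J,B \right)} = 0$ ($b{\left(J,B \right)} = 4 \cdot 0 = 0$)
$h{\left(v,y \right)} = -8$ ($h{\left(v,y \right)} = 1 + 3 \left(-3\right) = 1 - 9 = -8$)
$q{\left(I,A \right)} = A I$
$h{\left(- 5 \left(8 + b{\left(5,1 \right)}\right),-11 \right)} + q{\left(-115,-180 \right)} = -8 - -20700 = -8 + 20700 = 20692$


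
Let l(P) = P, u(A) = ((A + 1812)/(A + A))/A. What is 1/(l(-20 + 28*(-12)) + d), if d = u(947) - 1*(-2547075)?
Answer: 1793618/4567841042101 ≈ 3.9266e-7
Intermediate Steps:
u(A) = (1812 + A)/(2*A²) (u(A) = ((1812 + A)/((2*A)))/A = ((1812 + A)*(1/(2*A)))/A = ((1812 + A)/(2*A))/A = (1812 + A)/(2*A²))
d = 4568479570109/1793618 (d = (½)*(1812 + 947)/947² - 1*(-2547075) = (½)*(1/896809)*2759 + 2547075 = 2759/1793618 + 2547075 = 4568479570109/1793618 ≈ 2.5471e+6)
1/(l(-20 + 28*(-12)) + d) = 1/((-20 + 28*(-12)) + 4568479570109/1793618) = 1/((-20 - 336) + 4568479570109/1793618) = 1/(-356 + 4568479570109/1793618) = 1/(4567841042101/1793618) = 1793618/4567841042101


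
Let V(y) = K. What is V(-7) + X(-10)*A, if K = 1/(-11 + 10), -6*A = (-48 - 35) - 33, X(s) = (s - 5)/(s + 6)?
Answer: 143/2 ≈ 71.500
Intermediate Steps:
X(s) = (-5 + s)/(6 + s)
A = 58/3 (A = -((-48 - 35) - 33)/6 = -(-83 - 33)/6 = -⅙*(-116) = 58/3 ≈ 19.333)
K = -1 (K = 1/(-1) = -1)
V(y) = -1
V(-7) + X(-10)*A = -1 + ((-5 - 10)/(6 - 10))*(58/3) = -1 + (-15/(-4))*(58/3) = -1 - ¼*(-15)*(58/3) = -1 + (15/4)*(58/3) = -1 + 145/2 = 143/2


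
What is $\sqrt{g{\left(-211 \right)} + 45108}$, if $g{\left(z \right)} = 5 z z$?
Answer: $\sqrt{267713} \approx 517.41$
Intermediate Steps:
$g{\left(z \right)} = 5 z^{2}$
$\sqrt{g{\left(-211 \right)} + 45108} = \sqrt{5 \left(-211\right)^{2} + 45108} = \sqrt{5 \cdot 44521 + 45108} = \sqrt{222605 + 45108} = \sqrt{267713}$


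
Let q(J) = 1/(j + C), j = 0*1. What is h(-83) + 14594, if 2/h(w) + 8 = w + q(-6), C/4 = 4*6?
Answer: 127478398/8735 ≈ 14594.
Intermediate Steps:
C = 96 (C = 4*(4*6) = 4*24 = 96)
j = 0
q(J) = 1/96 (q(J) = 1/(0 + 96) = 1/96)
h(w) = 2/(-767/96 + w) (h(w) = 2/(-8 + (w + 1/96)) = 2/(-8 + (1/96 + w)) = 2/(-767/96 + w))
h(-83) + 14594 = 192/(-767 + 96*(-83)) + 14594 = 192/(-767 - 7968) + 14594 = 192/(-8735) + 14594 = 192*(-1/8735) + 14594 = -192/8735 + 14594 = 127478398/8735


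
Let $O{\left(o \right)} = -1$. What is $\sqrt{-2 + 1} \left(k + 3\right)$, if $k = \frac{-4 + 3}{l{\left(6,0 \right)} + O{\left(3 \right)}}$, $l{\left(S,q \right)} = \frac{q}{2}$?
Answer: $4 i \approx 4.0 i$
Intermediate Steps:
$l{\left(S,q \right)} = \frac{q}{2}$ ($l{\left(S,q \right)} = q \frac{1}{2} = \frac{q}{2}$)
$k = 1$ ($k = \frac{-4 + 3}{\frac{1}{2} \cdot 0 - 1} = - \frac{1}{0 - 1} = - \frac{1}{-1} = \left(-1\right) \left(-1\right) = 1$)
$\sqrt{-2 + 1} \left(k + 3\right) = \sqrt{-2 + 1} \left(1 + 3\right) = \sqrt{-1} \cdot 4 = i 4 = 4 i$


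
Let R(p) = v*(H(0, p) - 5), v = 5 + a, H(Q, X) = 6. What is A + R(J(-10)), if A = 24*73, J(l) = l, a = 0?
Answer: 1757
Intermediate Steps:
A = 1752
v = 5 (v = 5 + 0 = 5)
R(p) = 5 (R(p) = 5*(6 - 5) = 5*1 = 5)
A + R(J(-10)) = 1752 + 5 = 1757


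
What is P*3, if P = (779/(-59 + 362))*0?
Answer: 0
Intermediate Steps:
P = 0 (P = (779/303)*0 = 0)
P*3 = 0*3 = 0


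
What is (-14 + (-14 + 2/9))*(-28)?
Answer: 7000/9 ≈ 777.78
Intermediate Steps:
(-14 + (-14 + 2/9))*(-28) = (-14 - 124/9)*(-28) = -250/9*(-28) = 7000/9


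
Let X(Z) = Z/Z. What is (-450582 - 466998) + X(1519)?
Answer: -917579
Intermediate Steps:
X(Z) = 1
(-450582 - 466998) + X(1519) = (-450582 - 466998) + 1 = -917580 + 1 = -917579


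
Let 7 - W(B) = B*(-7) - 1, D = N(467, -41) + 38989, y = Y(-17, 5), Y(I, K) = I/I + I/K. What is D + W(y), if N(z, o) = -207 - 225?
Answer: 192741/5 ≈ 38548.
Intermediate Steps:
N(z, o) = -432
Y(I, K) = 1 + I/K
y = -12/5 (y = (-17 + 5)/5 = (⅕)*(-12) = -12/5 ≈ -2.4000)
D = 38557 (D = -432 + 38989 = 38557)
W(B) = 8 + 7*B (W(B) = 7 - (B*(-7) - 1) = 7 - (-7*B - 1) = 7 - (-1 - 7*B) = 7 + (1 + 7*B) = 8 + 7*B)
D + W(y) = 38557 + (8 + 7*(-12/5)) = 38557 + (8 - 84/5) = 38557 - 44/5 = 192741/5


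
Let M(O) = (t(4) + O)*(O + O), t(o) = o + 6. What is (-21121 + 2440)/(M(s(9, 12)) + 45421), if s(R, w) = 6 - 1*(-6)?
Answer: -18681/45949 ≈ -0.40656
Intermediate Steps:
t(o) = 6 + o
s(R, w) = 12 (s(R, w) = 6 + 6 = 12)
M(O) = 2*O*(10 + O) (M(O) = ((6 + 4) + O)*(O + O) = (10 + O)*(2*O) = 2*O*(10 + O))
(-21121 + 2440)/(M(s(9, 12)) + 45421) = (-21121 + 2440)/(2*12*(10 + 12) + 45421) = -18681/(2*12*22 + 45421) = -18681/(528 + 45421) = -18681/45949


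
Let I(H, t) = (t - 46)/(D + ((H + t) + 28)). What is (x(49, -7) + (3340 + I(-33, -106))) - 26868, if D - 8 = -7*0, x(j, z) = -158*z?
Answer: -2309314/103 ≈ -22421.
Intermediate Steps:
D = 8 (D = 8 - 7*0 = 8 + 0 = 8)
I(H, t) = (-46 + t)/(36 + H + t) (I(H, t) = (t - 46)/(8 + ((H + t) + 28)) = (-46 + t)/(8 + (28 + H + t)) = (-46 + t)/(36 + H + t))
(x(49, -7) + (3340 + I(-33, -106))) - 26868 = (-158*(-7) + (3340 + (-46 - 106)/(36 - 33 - 106))) - 26868 = (1106 + (3340 - 152/(-103))) - 26868 = (1106 + (3340 - 1/103*(-152))) - 26868 = (1106 + (3340 + 152/103)) - 26868 = (1106 + 344172/103) - 26868 = 458090/103 - 26868 = -2309314/103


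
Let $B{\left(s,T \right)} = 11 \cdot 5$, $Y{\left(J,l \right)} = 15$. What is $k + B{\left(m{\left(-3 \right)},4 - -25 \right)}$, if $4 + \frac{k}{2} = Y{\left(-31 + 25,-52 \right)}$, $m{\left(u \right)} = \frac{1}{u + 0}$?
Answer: $77$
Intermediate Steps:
$m{\left(u \right)} = \frac{1}{u}$
$k = 22$ ($k = -8 + 2 \cdot 15 = -8 + 30 = 22$)
$B{\left(s,T \right)} = 55$
$k + B{\left(m{\left(-3 \right)},4 - -25 \right)} = 22 + 55 = 77$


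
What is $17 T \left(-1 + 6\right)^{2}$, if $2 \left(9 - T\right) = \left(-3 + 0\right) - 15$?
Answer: $7650$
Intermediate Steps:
$T = 18$ ($T = 9 - \frac{\left(-3 + 0\right) - 15}{2} = 9 - \frac{-3 - 15}{2} = 9 - -9 = 9 + 9 = 18$)
$17 T \left(-1 + 6\right)^{2} = 17 \cdot 18 \left(-1 + 6\right)^{2} = 306 \cdot 5^{2} = 306 \cdot 25 = 7650$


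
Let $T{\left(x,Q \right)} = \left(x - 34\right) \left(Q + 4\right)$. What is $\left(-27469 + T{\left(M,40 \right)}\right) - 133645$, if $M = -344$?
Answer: $-177746$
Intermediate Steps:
$T{\left(x,Q \right)} = \left(-34 + x\right) \left(4 + Q\right)$
$\left(-27469 + T{\left(M,40 \right)}\right) - 133645 = \left(-27469 + \left(-136 - 1360 + 4 \left(-344\right) + 40 \left(-344\right)\right)\right) - 133645 = \left(-27469 - 16632\right) - 133645 = -44101 - 133645 = -177746$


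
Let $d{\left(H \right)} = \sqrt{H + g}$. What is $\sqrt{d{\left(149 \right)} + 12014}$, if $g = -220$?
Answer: $\sqrt{12014 + i \sqrt{71}} \approx 109.61 + 0.0384 i$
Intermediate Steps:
$d{\left(H \right)} = \sqrt{-220 + H}$ ($d{\left(H \right)} = \sqrt{H - 220} = \sqrt{-220 + H}$)
$\sqrt{d{\left(149 \right)} + 12014} = \sqrt{\sqrt{-220 + 149} + 12014} = \sqrt{\sqrt{-71} + 12014} = \sqrt{i \sqrt{71} + 12014} = \sqrt{12014 + i \sqrt{71}}$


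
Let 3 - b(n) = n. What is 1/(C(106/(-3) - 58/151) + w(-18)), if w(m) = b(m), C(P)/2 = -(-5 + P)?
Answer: 453/46403 ≈ 0.0097623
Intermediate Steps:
C(P) = 10 - 2*P (C(P) = 2*(-(-5 + P)) = 2*(5 - P) = 10 - 2*P)
b(n) = 3 - n
w(m) = 3 - m
1/(C(106/(-3) - 58/151) + w(-18)) = 1/((10 - 2*(106/(-3) - 58/151)) + (3 - 1*(-18))) = 1/((10 - 2*(106*(-⅓) - 58*1/151)) + (3 + 18)) = 1/((10 - 2*(-106/3 - 58/151)) + 21) = 1/((10 - 2*(-16180/453)) + 21) = 1/((10 + 32360/453) + 21) = 1/(36890/453 + 21) = 1/(46403/453) = 453/46403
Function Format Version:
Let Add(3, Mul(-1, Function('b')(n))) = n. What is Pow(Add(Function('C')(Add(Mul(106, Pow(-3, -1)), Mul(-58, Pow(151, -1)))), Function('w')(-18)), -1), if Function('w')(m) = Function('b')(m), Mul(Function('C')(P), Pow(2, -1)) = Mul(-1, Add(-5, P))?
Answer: Rational(453, 46403) ≈ 0.0097623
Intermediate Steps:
Function('C')(P) = Add(10, Mul(-2, P)) (Function('C')(P) = Mul(2, Mul(-1, Add(-5, P))) = Mul(2, Add(5, Mul(-1, P))) = Add(10, Mul(-2, P)))
Function('b')(n) = Add(3, Mul(-1, n))
Function('w')(m) = Add(3, Mul(-1, m))
Pow(Add(Function('C')(Add(Mul(106, Pow(-3, -1)), Mul(-58, Pow(151, -1)))), Function('w')(-18)), -1) = Pow(Add(Add(10, Mul(-2, Add(Mul(106, Pow(-3, -1)), Mul(-58, Pow(151, -1))))), Add(3, Mul(-1, -18))), -1) = Pow(Add(Add(10, Mul(-2, Add(Mul(106, Rational(-1, 3)), Mul(-58, Rational(1, 151))))), Add(3, 18)), -1) = Pow(Add(Add(10, Mul(-2, Add(Rational(-106, 3), Rational(-58, 151)))), 21), -1) = Pow(Add(Add(10, Mul(-2, Rational(-16180, 453))), 21), -1) = Pow(Add(Add(10, Rational(32360, 453)), 21), -1) = Pow(Add(Rational(36890, 453), 21), -1) = Pow(Rational(46403, 453), -1) = Rational(453, 46403)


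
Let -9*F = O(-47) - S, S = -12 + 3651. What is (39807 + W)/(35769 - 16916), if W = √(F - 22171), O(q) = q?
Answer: 39807/18853 + 7*I*√3997/56559 ≈ 2.1114 + 0.0078246*I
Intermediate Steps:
S = 3639
F = 3686/9 (F = -(-47 - 1*3639)/9 = -(-47 - 3639)/9 = -⅑*(-3686) = 3686/9 ≈ 409.56)
W = 7*I*√3997/3 (W = √(3686/9 - 22171) = √(-195853/9) = 7*I*√3997/3 ≈ 147.52*I)
(39807 + W)/(35769 - 16916) = (39807 + 7*I*√3997/3)/(35769 - 16916) = (39807 + 7*I*√3997/3)/18853 = (39807 + 7*I*√3997/3)*(1/18853) = 39807/18853 + 7*I*√3997/56559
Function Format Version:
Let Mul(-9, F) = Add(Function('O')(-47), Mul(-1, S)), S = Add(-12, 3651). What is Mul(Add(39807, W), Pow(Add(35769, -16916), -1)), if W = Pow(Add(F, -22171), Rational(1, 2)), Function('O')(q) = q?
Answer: Add(Rational(39807, 18853), Mul(Rational(7, 56559), I, Pow(3997, Rational(1, 2)))) ≈ Add(2.1114, Mul(0.0078246, I))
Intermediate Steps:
S = 3639
F = Rational(3686, 9) (F = Mul(Rational(-1, 9), Add(-47, Mul(-1, 3639))) = Mul(Rational(-1, 9), Add(-47, -3639)) = Mul(Rational(-1, 9), -3686) = Rational(3686, 9) ≈ 409.56)
W = Mul(Rational(7, 3), I, Pow(3997, Rational(1, 2))) (W = Pow(Add(Rational(3686, 9), -22171), Rational(1, 2)) = Pow(Rational(-195853, 9), Rational(1, 2)) = Mul(Rational(7, 3), I, Pow(3997, Rational(1, 2))) ≈ Mul(147.52, I))
Mul(Add(39807, W), Pow(Add(35769, -16916), -1)) = Mul(Add(39807, Mul(Rational(7, 3), I, Pow(3997, Rational(1, 2)))), Pow(Add(35769, -16916), -1)) = Mul(Add(39807, Mul(Rational(7, 3), I, Pow(3997, Rational(1, 2)))), Pow(18853, -1)) = Mul(Add(39807, Mul(Rational(7, 3), I, Pow(3997, Rational(1, 2)))), Rational(1, 18853)) = Add(Rational(39807, 18853), Mul(Rational(7, 56559), I, Pow(3997, Rational(1, 2))))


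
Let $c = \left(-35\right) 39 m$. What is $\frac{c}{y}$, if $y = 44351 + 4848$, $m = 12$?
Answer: $- \frac{16380}{49199} \approx -0.33293$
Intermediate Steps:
$c = -16380$ ($c = \left(-35\right) 39 \cdot 12 = \left(-1365\right) 12 = -16380$)
$y = 49199$
$\frac{c}{y} = - \frac{16380}{49199}$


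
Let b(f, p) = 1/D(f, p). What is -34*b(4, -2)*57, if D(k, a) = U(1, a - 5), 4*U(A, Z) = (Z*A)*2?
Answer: 3876/7 ≈ 553.71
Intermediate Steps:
U(A, Z) = A*Z/2 (U(A, Z) = ((Z*A)*2)/4 = ((A*Z)*2)/4 = (2*A*Z)/4 = A*Z/2)
D(k, a) = -5/2 + a/2 (D(k, a) = (1/2)*1*(a - 5) = (1/2)*1*(-5 + a) = -5/2 + a/2)
b(f, p) = 1/(-5/2 + p/2)
-34*b(4, -2)*57 = -68/(-5 - 2)*57 = -68/(-7)*57 = -68*(-1)/7*57 = -34*(-2/7)*57 = (68/7)*57 = 3876/7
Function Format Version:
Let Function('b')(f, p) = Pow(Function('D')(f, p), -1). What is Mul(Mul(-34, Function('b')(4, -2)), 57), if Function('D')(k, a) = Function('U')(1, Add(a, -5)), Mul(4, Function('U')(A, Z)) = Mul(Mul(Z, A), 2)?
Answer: Rational(3876, 7) ≈ 553.71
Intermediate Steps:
Function('U')(A, Z) = Mul(Rational(1, 2), A, Z) (Function('U')(A, Z) = Mul(Rational(1, 4), Mul(Mul(Z, A), 2)) = Mul(Rational(1, 4), Mul(Mul(A, Z), 2)) = Mul(Rational(1, 4), Mul(2, A, Z)) = Mul(Rational(1, 2), A, Z))
Function('D')(k, a) = Add(Rational(-5, 2), Mul(Rational(1, 2), a)) (Function('D')(k, a) = Mul(Rational(1, 2), 1, Add(a, -5)) = Mul(Rational(1, 2), 1, Add(-5, a)) = Add(Rational(-5, 2), Mul(Rational(1, 2), a)))
Function('b')(f, p) = Pow(Add(Rational(-5, 2), Mul(Rational(1, 2), p)), -1)
Mul(Mul(-34, Function('b')(4, -2)), 57) = Mul(Mul(-34, Mul(2, Pow(Add(-5, -2), -1))), 57) = Mul(Mul(-34, Mul(2, Pow(-7, -1))), 57) = Mul(Mul(-34, Mul(2, Rational(-1, 7))), 57) = Mul(Mul(-34, Rational(-2, 7)), 57) = Mul(Rational(68, 7), 57) = Rational(3876, 7)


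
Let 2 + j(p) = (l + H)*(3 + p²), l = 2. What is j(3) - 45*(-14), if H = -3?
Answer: 616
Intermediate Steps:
j(p) = -5 - p² (j(p) = -2 + (2 - 3)*(3 + p²) = -2 - (3 + p²) = -2 + (-3 - p²) = -5 - p²)
j(3) - 45*(-14) = (-5 - 1*3²) - 45*(-14) = (-5 - 1*9) + 630 = (-5 - 9) + 630 = -14 + 630 = 616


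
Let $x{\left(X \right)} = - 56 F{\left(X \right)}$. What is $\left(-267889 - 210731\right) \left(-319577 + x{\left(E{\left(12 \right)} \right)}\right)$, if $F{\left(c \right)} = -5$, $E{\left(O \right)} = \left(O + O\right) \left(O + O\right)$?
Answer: $152821930140$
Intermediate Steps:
$E{\left(O \right)} = 4 O^{2}$ ($E{\left(O \right)} = 2 O 2 O = 4 O^{2}$)
$x{\left(X \right)} = 280$ ($x{\left(X \right)} = \left(-56\right) \left(-5\right) = 280$)
$\left(-267889 - 210731\right) \left(-319577 + x{\left(E{\left(12 \right)} \right)}\right) = \left(-267889 - 210731\right) \left(-319577 + 280\right) = \left(-478620\right) \left(-319297\right) = 152821930140$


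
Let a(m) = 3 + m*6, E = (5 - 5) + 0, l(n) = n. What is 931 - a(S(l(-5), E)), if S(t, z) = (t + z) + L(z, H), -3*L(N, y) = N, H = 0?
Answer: 958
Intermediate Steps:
L(N, y) = -N/3
E = 0 (E = 0 + 0 = 0)
S(t, z) = t + 2*z/3 (S(t, z) = (t + z) - z/3 = t + 2*z/3)
a(m) = 3 + 6*m
931 - a(S(l(-5), E)) = 931 - (3 + 6*(-5 + (⅔)*0)) = 931 - (3 + 6*(-5 + 0)) = 931 - (3 + 6*(-5)) = 931 - (3 - 30) = 931 - 1*(-27) = 931 + 27 = 958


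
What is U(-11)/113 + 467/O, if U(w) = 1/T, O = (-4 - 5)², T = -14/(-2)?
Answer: 369478/64071 ≈ 5.7667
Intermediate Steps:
T = 7 (T = -14*(-½) = 7)
O = 81 (O = (-9)² = 81)
U(w) = ⅐ (U(w) = 1/7 = ⅐)
U(-11)/113 + 467/O = (⅐)/113 + 467/81 = (⅐)*(1/113) + 467*(1/81) = 1/791 + 467/81 = 369478/64071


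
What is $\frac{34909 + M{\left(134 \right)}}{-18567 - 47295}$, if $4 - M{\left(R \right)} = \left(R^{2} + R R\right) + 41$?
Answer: $\frac{520}{32931} \approx 0.015791$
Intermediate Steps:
$M{\left(R \right)} = -37 - 2 R^{2}$ ($M{\left(R \right)} = 4 - \left(\left(R^{2} + R R\right) + 41\right) = 4 - \left(\left(R^{2} + R^{2}\right) + 41\right) = 4 - \left(2 R^{2} + 41\right) = 4 - \left(41 + 2 R^{2}\right) = -37 - 2 R^{2}$)
$\frac{34909 + M{\left(134 \right)}}{-18567 - 47295} = \frac{34909 - \left(37 + 2 \cdot 134^{2}\right)}{-18567 - 47295} = \frac{34909 - 35949}{-65862} = \left(34909 - 35949\right) \left(- \frac{1}{65862}\right) = \left(-1040\right) \left(- \frac{1}{65862}\right) = \frac{520}{32931}$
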